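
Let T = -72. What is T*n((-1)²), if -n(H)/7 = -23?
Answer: -11592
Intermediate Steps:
n(H) = 161 (n(H) = -7*(-23) = 161)
T*n((-1)²) = -72*161 = -11592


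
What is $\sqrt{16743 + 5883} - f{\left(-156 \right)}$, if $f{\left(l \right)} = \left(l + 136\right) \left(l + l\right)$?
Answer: $-6240 + 3 \sqrt{2514} \approx -6089.6$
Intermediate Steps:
$f{\left(l \right)} = 2 l \left(136 + l\right)$ ($f{\left(l \right)} = \left(136 + l\right) 2 l = 2 l \left(136 + l\right)$)
$\sqrt{16743 + 5883} - f{\left(-156 \right)} = \sqrt{16743 + 5883} - 2 \left(-156\right) \left(136 - 156\right) = \sqrt{22626} - 2 \left(-156\right) \left(-20\right) = 3 \sqrt{2514} - 6240 = -6240 + 3 \sqrt{2514}$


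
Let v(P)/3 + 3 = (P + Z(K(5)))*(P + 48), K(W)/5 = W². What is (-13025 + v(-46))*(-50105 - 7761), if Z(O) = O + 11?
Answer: 722977804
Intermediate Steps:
K(W) = 5*W²
Z(O) = 11 + O
v(P) = -9 + 3*(48 + P)*(136 + P) (v(P) = -9 + 3*((P + (11 + 5*5²))*(P + 48)) = -9 + 3*((P + (11 + 5*25))*(48 + P)) = -9 + 3*((P + (11 + 125))*(48 + P)) = -9 + 3*((P + 136)*(48 + P)) = -9 + 3*((136 + P)*(48 + P)) = -9 + 3*((48 + P)*(136 + P)) = -9 + 3*(48 + P)*(136 + P))
(-13025 + v(-46))*(-50105 - 7761) = (-13025 + (19575 + 3*(-46)² + 552*(-46)))*(-50105 - 7761) = (-13025 + (19575 + 3*2116 - 25392))*(-57866) = (-13025 + (19575 + 6348 - 25392))*(-57866) = (-13025 + 531)*(-57866) = -12494*(-57866) = 722977804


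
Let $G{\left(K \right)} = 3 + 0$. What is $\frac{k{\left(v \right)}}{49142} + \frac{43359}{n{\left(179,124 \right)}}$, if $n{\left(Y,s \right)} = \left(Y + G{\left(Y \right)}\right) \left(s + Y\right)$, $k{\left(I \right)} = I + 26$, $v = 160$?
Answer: $\frac{356834189}{451664122} \approx 0.79004$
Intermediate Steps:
$G{\left(K \right)} = 3$
$k{\left(I \right)} = 26 + I$
$n{\left(Y,s \right)} = \left(3 + Y\right) \left(Y + s\right)$ ($n{\left(Y,s \right)} = \left(Y + 3\right) \left(s + Y\right) = \left(3 + Y\right) \left(Y + s\right)$)
$\frac{k{\left(v \right)}}{49142} + \frac{43359}{n{\left(179,124 \right)}} = \frac{26 + 160}{49142} + \frac{43359}{179^{2} + 3 \cdot 179 + 3 \cdot 124 + 179 \cdot 124} = 186 \cdot \frac{1}{49142} + \frac{43359}{32041 + 537 + 372 + 22196} = \frac{93}{24571} + \frac{43359}{55146} = \frac{93}{24571} + 43359 \cdot \frac{1}{55146} = \frac{93}{24571} + \frac{14453}{18382} = \frac{356834189}{451664122}$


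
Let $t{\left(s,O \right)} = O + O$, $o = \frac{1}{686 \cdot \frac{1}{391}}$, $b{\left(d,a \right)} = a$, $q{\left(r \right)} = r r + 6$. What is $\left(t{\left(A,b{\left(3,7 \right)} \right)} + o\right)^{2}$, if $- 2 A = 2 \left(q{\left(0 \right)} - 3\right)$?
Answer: $\frac{99900025}{470596} \approx 212.28$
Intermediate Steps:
$q{\left(r \right)} = 6 + r^{2}$ ($q{\left(r \right)} = r^{2} + 6 = 6 + r^{2}$)
$A = -3$ ($A = - \frac{2 \left(\left(6 + 0^{2}\right) - 3\right)}{2} = - \frac{2 \left(\left(6 + 0\right) - 3\right)}{2} = - \frac{2 \left(6 - 3\right)}{2} = - \frac{2 \cdot 3}{2} = \left(- \frac{1}{2}\right) 6 = -3$)
$o = \frac{391}{686}$ ($o = \frac{1}{686 \cdot \frac{1}{391}} = \frac{1}{\frac{686}{391}} = \frac{391}{686} \approx 0.56997$)
$t{\left(s,O \right)} = 2 O$
$\left(t{\left(A,b{\left(3,7 \right)} \right)} + o\right)^{2} = \left(2 \cdot 7 + \frac{391}{686}\right)^{2} = \left(14 + \frac{391}{686}\right)^{2} = \left(\frac{9995}{686}\right)^{2} = \frac{99900025}{470596}$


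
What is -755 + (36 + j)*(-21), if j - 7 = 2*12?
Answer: -2162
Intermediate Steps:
j = 31 (j = 7 + 2*12 = 7 + 24 = 31)
-755 + (36 + j)*(-21) = -755 + (36 + 31)*(-21) = -755 + 67*(-21) = -755 - 1407 = -2162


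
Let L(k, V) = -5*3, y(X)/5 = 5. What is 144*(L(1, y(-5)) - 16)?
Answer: -4464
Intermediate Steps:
y(X) = 25 (y(X) = 5*5 = 25)
L(k, V) = -15
144*(L(1, y(-5)) - 16) = 144*(-15 - 16) = 144*(-31) = -4464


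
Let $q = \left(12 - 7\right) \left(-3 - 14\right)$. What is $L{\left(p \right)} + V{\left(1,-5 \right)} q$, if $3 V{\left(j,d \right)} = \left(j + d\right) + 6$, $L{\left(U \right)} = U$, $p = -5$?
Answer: $- \frac{185}{3} \approx -61.667$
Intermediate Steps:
$q = -85$ ($q = 5 \left(-17\right) = -85$)
$V{\left(j,d \right)} = 2 + \frac{d}{3} + \frac{j}{3}$ ($V{\left(j,d \right)} = \frac{\left(j + d\right) + 6}{3} = \frac{\left(d + j\right) + 6}{3} = \frac{6 + d + j}{3} = 2 + \frac{d}{3} + \frac{j}{3}$)
$L{\left(p \right)} + V{\left(1,-5 \right)} q = -5 + \left(2 + \frac{1}{3} \left(-5\right) + \frac{1}{3} \cdot 1\right) \left(-85\right) = -5 + \left(2 - \frac{5}{3} + \frac{1}{3}\right) \left(-85\right) = -5 + \frac{2}{3} \left(-85\right) = -5 - \frac{170}{3} = - \frac{185}{3}$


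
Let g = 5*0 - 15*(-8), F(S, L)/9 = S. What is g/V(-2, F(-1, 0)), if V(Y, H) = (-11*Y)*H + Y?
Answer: -3/5 ≈ -0.60000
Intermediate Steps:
F(S, L) = 9*S
V(Y, H) = Y - 11*H*Y (V(Y, H) = -11*H*Y + Y = Y - 11*H*Y)
g = 120 (g = 0 + 120 = 120)
g/V(-2, F(-1, 0)) = 120/((-2*(1 - 99*(-1)))) = 120/((-2*(1 - 11*(-9)))) = 120/((-2*(1 + 99))) = 120/((-2*100)) = 120/(-200) = 120*(-1/200) = -3/5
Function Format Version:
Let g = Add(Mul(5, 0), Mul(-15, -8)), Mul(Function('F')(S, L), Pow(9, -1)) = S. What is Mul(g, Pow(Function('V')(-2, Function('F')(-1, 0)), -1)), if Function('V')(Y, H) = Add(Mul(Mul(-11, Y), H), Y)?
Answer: Rational(-3, 5) ≈ -0.60000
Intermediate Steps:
Function('F')(S, L) = Mul(9, S)
Function('V')(Y, H) = Add(Y, Mul(-11, H, Y)) (Function('V')(Y, H) = Add(Mul(-11, H, Y), Y) = Add(Y, Mul(-11, H, Y)))
g = 120 (g = Add(0, 120) = 120)
Mul(g, Pow(Function('V')(-2, Function('F')(-1, 0)), -1)) = Mul(120, Pow(Mul(-2, Add(1, Mul(-11, Mul(9, -1)))), -1)) = Mul(120, Pow(Mul(-2, Add(1, Mul(-11, -9))), -1)) = Mul(120, Pow(Mul(-2, Add(1, 99)), -1)) = Mul(120, Pow(Mul(-2, 100), -1)) = Mul(120, Pow(-200, -1)) = Mul(120, Rational(-1, 200)) = Rational(-3, 5)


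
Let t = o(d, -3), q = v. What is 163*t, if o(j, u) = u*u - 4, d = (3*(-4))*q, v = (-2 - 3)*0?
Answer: 815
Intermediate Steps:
v = 0 (v = -5*0 = 0)
q = 0
d = 0 (d = (3*(-4))*0 = -12*0 = 0)
o(j, u) = -4 + u² (o(j, u) = u² - 4 = -4 + u²)
t = 5 (t = -4 + (-3)² = -4 + 9 = 5)
163*t = 163*5 = 815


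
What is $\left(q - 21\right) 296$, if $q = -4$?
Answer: $-7400$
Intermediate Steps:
$\left(q - 21\right) 296 = \left(-4 - 21\right) 296 = \left(-25\right) 296 = -7400$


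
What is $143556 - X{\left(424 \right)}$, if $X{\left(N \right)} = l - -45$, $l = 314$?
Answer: $143197$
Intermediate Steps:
$X{\left(N \right)} = 359$ ($X{\left(N \right)} = 314 - -45 = 314 + 45 = 359$)
$143556 - X{\left(424 \right)} = 143556 - 359 = 143197$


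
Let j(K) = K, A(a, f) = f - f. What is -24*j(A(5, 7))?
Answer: 0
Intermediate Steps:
A(a, f) = 0
-24*j(A(5, 7)) = -24*0 = 0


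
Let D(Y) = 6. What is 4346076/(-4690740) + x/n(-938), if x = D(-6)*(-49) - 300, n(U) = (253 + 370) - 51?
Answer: -19970663/10163270 ≈ -1.9650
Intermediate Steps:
n(U) = 572 (n(U) = 623 - 51 = 572)
x = -594 (x = 6*(-49) - 300 = -294 - 300 = -594)
4346076/(-4690740) + x/n(-938) = 4346076/(-4690740) - 594/572 = 4346076*(-1/4690740) - 594*1/572 = -362173/390895 - 27/26 = -19970663/10163270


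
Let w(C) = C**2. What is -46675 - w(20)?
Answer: -47075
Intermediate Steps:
-46675 - w(20) = -46675 - 1*20**2 = -46675 - 1*400 = -46675 - 400 = -47075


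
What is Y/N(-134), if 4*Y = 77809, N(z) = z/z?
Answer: 77809/4 ≈ 19452.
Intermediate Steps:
N(z) = 1
Y = 77809/4 (Y = (¼)*77809 = 77809/4 ≈ 19452.)
Y/N(-134) = (77809/4)/1 = (77809/4)*1 = 77809/4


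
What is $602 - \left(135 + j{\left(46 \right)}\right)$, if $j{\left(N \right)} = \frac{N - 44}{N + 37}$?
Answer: $\frac{38759}{83} \approx 466.98$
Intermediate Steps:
$j{\left(N \right)} = \frac{-44 + N}{37 + N}$
$602 - \left(135 + j{\left(46 \right)}\right) = 602 - \left(135 + \frac{-44 + 46}{37 + 46}\right) = 602 - \left(135 + \frac{1}{83} \cdot 2\right) = 602 - \frac{11207}{83} = \frac{38759}{83}$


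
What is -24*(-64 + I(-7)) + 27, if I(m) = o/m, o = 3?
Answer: 11013/7 ≈ 1573.3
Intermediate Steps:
I(m) = 3/m
-24*(-64 + I(-7)) + 27 = -24*(-64 + 3/(-7)) + 27 = -24*(-64 + 3*(-⅐)) + 27 = -24*(-64 - 3/7) + 27 = -24*(-451/7) + 27 = 10824/7 + 27 = 11013/7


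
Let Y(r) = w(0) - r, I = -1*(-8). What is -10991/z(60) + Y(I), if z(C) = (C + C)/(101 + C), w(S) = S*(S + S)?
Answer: -1770511/120 ≈ -14754.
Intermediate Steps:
w(S) = 2*S² (w(S) = S*(2*S) = 2*S²)
z(C) = 2*C/(101 + C) (z(C) = (2*C)/(101 + C) = 2*C/(101 + C))
I = 8
Y(r) = -r (Y(r) = 2*0² - r = 2*0 - r = 0 - r = -r)
-10991/z(60) + Y(I) = -10991/(2*60/(101 + 60)) - 1*8 = -10991/(2*60/161) - 8 = -10991/(2*60*(1/161)) - 8 = -10991/120/161 - 8 = -10991*161/120 - 8 = -1769551/120 - 8 = -1770511/120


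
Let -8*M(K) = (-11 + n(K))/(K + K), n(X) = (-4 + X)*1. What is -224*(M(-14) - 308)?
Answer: 69021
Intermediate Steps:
n(X) = -4 + X
M(K) = -(-15 + K)/(16*K) (M(K) = -(-11 + (-4 + K))/(8*(K + K)) = -(-15 + K)/(8*(2*K)) = -(-15 + K)*1/(2*K)/8 = -(-15 + K)/(16*K))
-224*(M(-14) - 308) = -224*((1/16)*(15 - 1*(-14))/(-14) - 308) = -224*((1/16)*(-1/14)*(15 + 14) - 308) = -224*((1/16)*(-1/14)*29 - 308) = -224*(-29/224 - 308) = -224*(-69021/224) = 69021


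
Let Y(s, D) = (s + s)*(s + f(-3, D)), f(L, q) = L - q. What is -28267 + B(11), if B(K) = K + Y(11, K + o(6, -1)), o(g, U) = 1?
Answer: -28344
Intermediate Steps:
Y(s, D) = 2*s*(-3 + s - D) (Y(s, D) = (s + s)*(s + (-3 - D)) = (2*s)*(-3 + s - D) = 2*s*(-3 + s - D))
B(K) = 154 - 21*K (B(K) = K + 2*11*(-3 + 11 - (K + 1)) = K + 2*11*(-3 + 11 - (1 + K)) = K + 2*11*(-3 + 11 + (-1 - K)) = K + 2*11*(7 - K) = K + (154 - 22*K) = 154 - 21*K)
-28267 + B(11) = -28267 + (154 - 21*11) = -28267 + (154 - 231) = -28267 - 77 = -28344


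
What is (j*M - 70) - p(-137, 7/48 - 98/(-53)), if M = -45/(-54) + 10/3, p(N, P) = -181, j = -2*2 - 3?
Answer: 491/6 ≈ 81.833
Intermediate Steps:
j = -7 (j = -4 - 3 = -7)
M = 25/6 (M = -45*(-1/54) + 10*(1/3) = 5/6 + 10/3 = 25/6 ≈ 4.1667)
(j*M - 70) - p(-137, 7/48 - 98/(-53)) = (-7*25/6 - 70) - 1*(-181) = (-175/6 - 70) + 181 = -595/6 + 181 = 491/6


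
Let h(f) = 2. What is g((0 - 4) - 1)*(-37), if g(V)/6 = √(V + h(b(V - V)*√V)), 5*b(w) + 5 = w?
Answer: -222*I*√3 ≈ -384.52*I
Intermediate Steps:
b(w) = -1 + w/5
g(V) = 6*√(2 + V) (g(V) = 6*√(V + 2) = 6*√(2 + V))
g((0 - 4) - 1)*(-37) = (6*√(2 + ((0 - 4) - 1)))*(-37) = (6*√(2 + (-4 - 1)))*(-37) = (6*√(2 - 5))*(-37) = (6*√(-3))*(-37) = (6*(I*√3))*(-37) = (6*I*√3)*(-37) = -222*I*√3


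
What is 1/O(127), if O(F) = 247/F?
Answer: 127/247 ≈ 0.51417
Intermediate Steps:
1/O(127) = 1/(247/127) = 127/247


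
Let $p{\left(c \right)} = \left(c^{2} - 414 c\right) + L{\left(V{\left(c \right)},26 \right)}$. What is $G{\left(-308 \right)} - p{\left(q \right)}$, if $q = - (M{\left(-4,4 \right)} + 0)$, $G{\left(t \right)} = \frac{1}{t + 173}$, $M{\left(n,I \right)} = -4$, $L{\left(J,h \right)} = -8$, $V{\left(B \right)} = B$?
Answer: $\frac{222479}{135} \approx 1648.0$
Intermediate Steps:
$G{\left(t \right)} = \frac{1}{173 + t}$
$q = 4$ ($q = - (-4 + 0) = \left(-1\right) \left(-4\right) = 4$)
$p{\left(c \right)} = -8 + c^{2} - 414 c$ ($p{\left(c \right)} = \left(c^{2} - 414 c\right) - 8 = -8 + c^{2} - 414 c$)
$G{\left(-308 \right)} - p{\left(q \right)} = \frac{1}{173 - 308} - \left(-8 + 4^{2} - 1656\right) = \frac{1}{-135} - \left(-8 + 16 - 1656\right) = - \frac{1}{135} - -1648 = - \frac{1}{135} + 1648 = \frac{222479}{135}$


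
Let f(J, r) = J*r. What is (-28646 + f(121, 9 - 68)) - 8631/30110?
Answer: -1077494981/30110 ≈ -35785.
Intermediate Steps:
(-28646 + f(121, 9 - 68)) - 8631/30110 = (-28646 + 121*(9 - 68)) - 8631/30110 = (-28646 + 121*(-59)) - 8631*1/30110 = (-28646 - 7139) - 8631/30110 = -35785 - 8631/30110 = -1077494981/30110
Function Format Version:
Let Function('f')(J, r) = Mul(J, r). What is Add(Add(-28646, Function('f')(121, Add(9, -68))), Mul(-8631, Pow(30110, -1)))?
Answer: Rational(-1077494981, 30110) ≈ -35785.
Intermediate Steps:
Add(Add(-28646, Function('f')(121, Add(9, -68))), Mul(-8631, Pow(30110, -1))) = Add(Add(-28646, Mul(121, Add(9, -68))), Mul(-8631, Pow(30110, -1))) = Add(Add(-28646, Mul(121, -59)), Mul(-8631, Rational(1, 30110))) = Add(Add(-28646, -7139), Rational(-8631, 30110)) = Add(-35785, Rational(-8631, 30110)) = Rational(-1077494981, 30110)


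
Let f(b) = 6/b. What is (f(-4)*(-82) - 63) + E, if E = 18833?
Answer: 18893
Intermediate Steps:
(f(-4)*(-82) - 63) + E = ((6/(-4))*(-82) - 63) + 18833 = ((6*(-¼))*(-82) - 63) + 18833 = (-3/2*(-82) - 63) + 18833 = (123 - 63) + 18833 = 60 + 18833 = 18893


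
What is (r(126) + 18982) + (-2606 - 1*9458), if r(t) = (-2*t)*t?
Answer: -24834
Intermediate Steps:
r(t) = -2*t² (r(t) = (-2*t)*t = -2*t²)
(r(126) + 18982) + (-2606 - 1*9458) = (-2*126² + 18982) + (-2606 - 1*9458) = (-2*15876 + 18982) + (-2606 - 9458) = (-31752 + 18982) - 12064 = -12770 - 12064 = -24834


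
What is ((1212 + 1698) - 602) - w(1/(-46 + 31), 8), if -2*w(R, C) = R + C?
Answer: 69359/30 ≈ 2312.0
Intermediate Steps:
w(R, C) = -C/2 - R/2 (w(R, C) = -(R + C)/2 = -(C + R)/2 = -C/2 - R/2)
((1212 + 1698) - 602) - w(1/(-46 + 31), 8) = ((1212 + 1698) - 602) - (-½*8 - 1/(2*(-46 + 31))) = (2910 - 602) - (-4 - ½/(-15)) = 2308 - (-4 - ½*(-1/15)) = 2308 - (-4 + 1/30) = 2308 - 1*(-119/30) = 2308 + 119/30 = 69359/30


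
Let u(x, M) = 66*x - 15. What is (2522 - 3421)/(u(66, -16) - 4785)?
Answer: 899/444 ≈ 2.0248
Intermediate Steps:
u(x, M) = -15 + 66*x
(2522 - 3421)/(u(66, -16) - 4785) = (2522 - 3421)/((-15 + 66*66) - 4785) = -899/((-15 + 4356) - 4785) = -899/(4341 - 4785) = -899/(-444) = -899*(-1/444) = 899/444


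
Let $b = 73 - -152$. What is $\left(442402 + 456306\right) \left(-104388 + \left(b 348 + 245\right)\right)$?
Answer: $-23225310844$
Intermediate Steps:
$b = 225$ ($b = 73 + 152 = 225$)
$\left(442402 + 456306\right) \left(-104388 + \left(b 348 + 245\right)\right) = \left(442402 + 456306\right) \left(-104388 + \left(225 \cdot 348 + 245\right)\right) = 898708 \left(-104388 + \left(78300 + 245\right)\right) = 898708 \left(-104388 + 78545\right) = 898708 \left(-25843\right) = -23225310844$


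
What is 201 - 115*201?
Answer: -22914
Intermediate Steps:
201 - 115*201 = 201 - 23115 = -22914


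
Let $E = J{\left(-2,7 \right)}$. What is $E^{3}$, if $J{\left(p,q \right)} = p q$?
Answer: $-2744$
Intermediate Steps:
$E = -14$ ($E = \left(-2\right) 7 = -14$)
$E^{3} = \left(-14\right)^{3} = -2744$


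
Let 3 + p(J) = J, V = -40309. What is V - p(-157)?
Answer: -40149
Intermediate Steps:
p(J) = -3 + J
V - p(-157) = -40309 - (-3 - 157) = -40309 - 1*(-160) = -40309 + 160 = -40149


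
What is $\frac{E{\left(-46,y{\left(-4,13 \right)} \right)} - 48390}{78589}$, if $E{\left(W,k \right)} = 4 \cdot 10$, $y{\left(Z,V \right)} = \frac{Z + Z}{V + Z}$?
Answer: $- \frac{48350}{78589} \approx -0.61523$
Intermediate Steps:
$y{\left(Z,V \right)} = \frac{2 Z}{V + Z}$
$E{\left(W,k \right)} = 40$
$\frac{E{\left(-46,y{\left(-4,13 \right)} \right)} - 48390}{78589} = \frac{40 - 48390}{78589} = \left(-48350\right) \frac{1}{78589} = - \frac{48350}{78589}$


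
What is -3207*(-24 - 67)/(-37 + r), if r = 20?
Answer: -291837/17 ≈ -17167.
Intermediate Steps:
-3207*(-24 - 67)/(-37 + r) = -3207*(-24 - 67)/(-37 + 20) = -(-291837)/(-17) = -(-291837)*(-1)/17 = -3207*91/17 = -291837/17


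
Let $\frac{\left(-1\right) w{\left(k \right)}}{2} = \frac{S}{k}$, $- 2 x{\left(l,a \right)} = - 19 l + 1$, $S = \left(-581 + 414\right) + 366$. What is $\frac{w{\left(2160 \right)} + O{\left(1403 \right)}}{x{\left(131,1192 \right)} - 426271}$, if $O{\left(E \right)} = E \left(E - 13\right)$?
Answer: $- \frac{2106183401}{459029160} \approx -4.5883$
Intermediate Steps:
$S = 199$ ($S = -167 + 366 = 199$)
$x{\left(l,a \right)} = - \frac{1}{2} + \frac{19 l}{2}$ ($x{\left(l,a \right)} = - \frac{- 19 l + 1}{2} = - \frac{1 - 19 l}{2} = - \frac{1}{2} + \frac{19 l}{2}$)
$w{\left(k \right)} = - \frac{398}{k}$ ($w{\left(k \right)} = - 2 \frac{199}{k} = - \frac{398}{k}$)
$O{\left(E \right)} = E \left(-13 + E\right)$
$\frac{w{\left(2160 \right)} + O{\left(1403 \right)}}{x{\left(131,1192 \right)} - 426271} = \frac{- \frac{398}{2160} + 1403 \left(-13 + 1403\right)}{\left(- \frac{1}{2} + \frac{19}{2} \cdot 131\right) - 426271} = \frac{\left(-398\right) \frac{1}{2160} + 1403 \cdot 1390}{\left(- \frac{1}{2} + \frac{2489}{2}\right) - 426271} = \frac{- \frac{199}{1080} + 1950170}{1244 - 426271} = \frac{2106183401}{1080 \left(-425027\right)} = \frac{2106183401}{1080} \left(- \frac{1}{425027}\right) = - \frac{2106183401}{459029160}$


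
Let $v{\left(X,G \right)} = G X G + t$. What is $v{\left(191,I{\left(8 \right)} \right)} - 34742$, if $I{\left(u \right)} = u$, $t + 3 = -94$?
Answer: $-22615$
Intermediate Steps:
$t = -97$ ($t = -3 - 94 = -97$)
$v{\left(X,G \right)} = -97 + X G^{2}$ ($v{\left(X,G \right)} = G X G - 97 = X G^{2} - 97 = -97 + X G^{2}$)
$v{\left(191,I{\left(8 \right)} \right)} - 34742 = \left(-97 + 191 \cdot 8^{2}\right) - 34742 = \left(-97 + 191 \cdot 64\right) - 34742 = \left(-97 + 12224\right) - 34742 = 12127 - 34742 = -22615$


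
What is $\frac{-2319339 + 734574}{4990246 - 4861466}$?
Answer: $- \frac{316953}{25756} \approx -12.306$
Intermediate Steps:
$\frac{-2319339 + 734574}{4990246 - 4861466} = - \frac{1584765}{128780} = \left(-1584765\right) \frac{1}{128780} = - \frac{316953}{25756}$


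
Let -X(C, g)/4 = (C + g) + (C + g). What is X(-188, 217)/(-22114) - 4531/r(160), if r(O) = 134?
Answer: -50083723/1481638 ≈ -33.803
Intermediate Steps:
X(C, g) = -8*C - 8*g (X(C, g) = -4*((C + g) + (C + g)) = -4*(2*C + 2*g) = -8*C - 8*g)
X(-188, 217)/(-22114) - 4531/r(160) = (-8*(-188) - 8*217)/(-22114) - 4531/134 = (1504 - 1736)*(-1/22114) - 4531*1/134 = -232*(-1/22114) - 4531/134 = 116/11057 - 4531/134 = -50083723/1481638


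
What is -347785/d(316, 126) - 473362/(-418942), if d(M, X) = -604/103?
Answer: 7503782744029/126520484 ≈ 59309.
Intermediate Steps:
d(M, X) = -604/103 (d(M, X) = -604*1/103 = -604/103)
-347785/d(316, 126) - 473362/(-418942) = -347785/(-604/103) - 473362/(-418942) = -347785*(-103/604) - 473362*(-1/418942) = 35821855/604 + 236681/209471 = 7503782744029/126520484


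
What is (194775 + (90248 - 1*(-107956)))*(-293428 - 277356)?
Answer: -224306125536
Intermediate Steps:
(194775 + (90248 - 1*(-107956)))*(-293428 - 277356) = (194775 + (90248 + 107956))*(-570784) = (194775 + 198204)*(-570784) = 392979*(-570784) = -224306125536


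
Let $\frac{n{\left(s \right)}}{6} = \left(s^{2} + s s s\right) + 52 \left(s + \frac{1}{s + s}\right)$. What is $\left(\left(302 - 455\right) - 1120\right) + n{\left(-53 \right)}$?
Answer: $- \frac{47393657}{53} \approx -8.9422 \cdot 10^{5}$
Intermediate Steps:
$n{\left(s \right)} = 6 s^{2} + 6 s^{3} + \frac{156}{s} + 312 s$ ($n{\left(s \right)} = 6 \left(\left(s^{2} + s s s\right) + 52 \left(s + \frac{1}{s + s}\right)\right) = 6 \left(\left(s^{2} + s^{2} s\right) + 52 \left(s + \frac{1}{2 s}\right)\right) = 6 \left(\left(s^{2} + s^{3}\right) + 52 \left(s + \frac{1}{2 s}\right)\right) = 6 \left(\left(s^{2} + s^{3}\right) + \left(\frac{26}{s} + 52 s\right)\right) = 6 \left(s^{2} + s^{3} + \frac{26}{s} + 52 s\right) = 6 s^{2} + 6 s^{3} + \frac{156}{s} + 312 s$)
$\left(\left(302 - 455\right) - 1120\right) + n{\left(-53 \right)} = \left(\left(302 - 455\right) - 1120\right) + \frac{6 \left(26 + \left(-53\right)^{2} \left(52 - 53 + \left(-53\right)^{2}\right)\right)}{-53} = \left(-153 - 1120\right) + 6 \left(- \frac{1}{53}\right) \left(26 + 2809 \left(52 - 53 + 2809\right)\right) = -1273 + 6 \left(- \frac{1}{53}\right) \left(26 + 2809 \cdot 2808\right) = -1273 + 6 \left(- \frac{1}{53}\right) \left(26 + 7887672\right) = -1273 + 6 \left(- \frac{1}{53}\right) 7887698 = -1273 - \frac{47326188}{53} = - \frac{47393657}{53}$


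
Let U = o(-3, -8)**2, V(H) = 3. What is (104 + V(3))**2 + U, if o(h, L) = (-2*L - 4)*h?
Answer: 12745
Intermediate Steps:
o(h, L) = h*(-4 - 2*L) (o(h, L) = (-4 - 2*L)*h = h*(-4 - 2*L))
U = 1296 (U = (-2*(-3)*(2 - 8))**2 = (-2*(-3)*(-6))**2 = (-36)**2 = 1296)
(104 + V(3))**2 + U = (104 + 3)**2 + 1296 = 107**2 + 1296 = 11449 + 1296 = 12745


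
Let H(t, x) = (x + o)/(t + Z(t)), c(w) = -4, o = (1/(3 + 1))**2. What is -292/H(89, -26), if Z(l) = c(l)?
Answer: 79424/83 ≈ 956.92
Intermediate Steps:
o = 1/16 (o = (1/4)**2 = 1/16 ≈ 0.062500)
Z(l) = -4
H(t, x) = (1/16 + x)/(-4 + t) (H(t, x) = (x + 1/16)/(t - 4) = (1/16 + x)/(-4 + t))
-292/H(89, -26) = -292*(-4 + 89)/(1/16 - 26) = -292/(-415/16/85) = -292/((1/85)*(-415/16)) = -292/(-83/272) = -292*(-272/83) = 79424/83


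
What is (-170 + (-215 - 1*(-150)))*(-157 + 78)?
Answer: 18565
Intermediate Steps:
(-170 + (-215 - 1*(-150)))*(-157 + 78) = (-170 + (-215 + 150))*(-79) = (-170 - 65)*(-79) = -235*(-79) = 18565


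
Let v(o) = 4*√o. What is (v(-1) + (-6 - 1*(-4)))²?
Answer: -12 - 16*I ≈ -12.0 - 16.0*I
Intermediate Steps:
(v(-1) + (-6 - 1*(-4)))² = (4*√(-1) + (-6 - 1*(-4)))² = (4*I + (-6 + 4))² = (4*I - 2)² = (-2 + 4*I)²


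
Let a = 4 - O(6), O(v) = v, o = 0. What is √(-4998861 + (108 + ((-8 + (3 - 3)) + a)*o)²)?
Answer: 3*I*√554133 ≈ 2233.2*I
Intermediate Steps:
a = -2 (a = 4 - 1*6 = 4 - 6 = -2)
√(-4998861 + (108 + ((-8 + (3 - 3)) + a)*o)²) = √(-4998861 + (108 + ((-8 + (3 - 3)) - 2)*0)²) = √(-4998861 + (108 + ((-8 + 0) - 2)*0)²) = √(-4998861 + (108 + (-8 - 2)*0)²) = √(-4998861 + (108 - 10*0)²) = √(-4998861 + (108 + 0)²) = √(-4998861 + 108²) = √(-4998861 + 11664) = √(-4987197) = 3*I*√554133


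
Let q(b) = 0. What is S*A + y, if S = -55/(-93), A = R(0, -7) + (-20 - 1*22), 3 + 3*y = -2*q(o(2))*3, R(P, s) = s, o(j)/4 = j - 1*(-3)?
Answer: -2788/93 ≈ -29.978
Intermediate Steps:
o(j) = 12 + 4*j (o(j) = 4*(j - 1*(-3)) = 4*(j + 3) = 4*(3 + j) = 12 + 4*j)
y = -1 (y = -1 + (-2*0*3)/3 = -1 + (0*3)/3 = -1 + (⅓)*0 = -1 + 0 = -1)
A = -49 (A = -7 + (-20 - 1*22) = -7 + (-20 - 22) = -7 - 42 = -49)
S = 55/93 (S = -55*(-1/93) = 55/93 ≈ 0.59140)
S*A + y = (55/93)*(-49) - 1 = -2695/93 - 1 = -2788/93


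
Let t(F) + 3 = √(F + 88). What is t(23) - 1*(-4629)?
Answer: 4626 + √111 ≈ 4636.5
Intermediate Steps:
t(F) = -3 + √(88 + F) (t(F) = -3 + √(F + 88) = -3 + √(88 + F))
t(23) - 1*(-4629) = (-3 + √(88 + 23)) - 1*(-4629) = (-3 + √111) + 4629 = 4626 + √111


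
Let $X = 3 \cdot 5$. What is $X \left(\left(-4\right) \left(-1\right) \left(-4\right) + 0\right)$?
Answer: $-240$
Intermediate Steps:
$X = 15$
$X \left(\left(-4\right) \left(-1\right) \left(-4\right) + 0\right) = 15 \left(\left(-4\right) \left(-1\right) \left(-4\right) + 0\right) = 15 \left(4 \left(-4\right) + 0\right) = 15 \left(-16 + 0\right) = 15 \left(-16\right) = -240$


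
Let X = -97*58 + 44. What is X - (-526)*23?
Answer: 6516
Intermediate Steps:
X = -5582 (X = -5626 + 44 = -5582)
X - (-526)*23 = -5582 - (-526)*23 = -5582 - 1*(-12098) = -5582 + 12098 = 6516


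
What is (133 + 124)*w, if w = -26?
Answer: -6682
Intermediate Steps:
(133 + 124)*w = (133 + 124)*(-26) = 257*(-26) = -6682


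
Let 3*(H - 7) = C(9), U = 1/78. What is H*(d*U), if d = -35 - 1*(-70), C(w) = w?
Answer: 175/39 ≈ 4.4872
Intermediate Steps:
U = 1/78 ≈ 0.012821
d = 35 (d = -35 + 70 = 35)
H = 10 (H = 7 + (⅓)*9 = 7 + 3 = 10)
H*(d*U) = 10*(35*(1/78)) = 10*(35/78) = 175/39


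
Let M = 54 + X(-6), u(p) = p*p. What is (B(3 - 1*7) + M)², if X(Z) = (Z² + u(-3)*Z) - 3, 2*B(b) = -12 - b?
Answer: 841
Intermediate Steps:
u(p) = p²
B(b) = -6 - b/2 (B(b) = (-12 - b)/2 = -6 - b/2)
X(Z) = -3 + Z² + 9*Z (X(Z) = (Z² + (-3)²*Z) - 3 = (Z² + 9*Z) - 3 = -3 + Z² + 9*Z)
M = 33 (M = 54 + (-3 + (-6)² + 9*(-6)) = 54 + (-3 + 36 - 54) = 54 - 21 = 33)
(B(3 - 1*7) + M)² = ((-6 - (3 - 1*7)/2) + 33)² = ((-6 - (3 - 7)/2) + 33)² = ((-6 - ½*(-4)) + 33)² = ((-6 + 2) + 33)² = (-4 + 33)² = 29² = 841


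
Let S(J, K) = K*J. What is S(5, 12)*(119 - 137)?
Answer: -1080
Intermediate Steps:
S(J, K) = J*K
S(5, 12)*(119 - 137) = (5*12)*(119 - 137) = 60*(-18) = -1080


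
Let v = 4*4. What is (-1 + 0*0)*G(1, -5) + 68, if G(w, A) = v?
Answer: 52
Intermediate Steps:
v = 16
G(w, A) = 16
(-1 + 0*0)*G(1, -5) + 68 = (-1 + 0*0)*16 + 68 = (-1 + 0)*16 + 68 = -1*16 + 68 = -16 + 68 = 52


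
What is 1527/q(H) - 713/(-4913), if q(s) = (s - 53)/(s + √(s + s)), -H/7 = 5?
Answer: 262638029/432344 - 1527*I*√70/88 ≈ 607.47 - 145.18*I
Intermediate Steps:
H = -35 (H = -7*5 = -35)
q(s) = (-53 + s)/(s + √2*√s) (q(s) = (-53 + s)/(s + √(2*s)) = (-53 + s)/(s + √2*√s))
1527/q(H) - 713/(-4913) = 1527/(((-53 - 35)/(-35 + √2*√(-35)))) - 713/(-4913) = 1527/((-88/(-35 + √2*(I*√35)))) - 713*(-1/4913) = 1527/((-88/(-35 + I*√70))) + 713/4913 = 1527*(35/88 - I*√70/88) + 713/4913 = (53445/88 - 1527*I*√70/88) + 713/4913 = 262638029/432344 - 1527*I*√70/88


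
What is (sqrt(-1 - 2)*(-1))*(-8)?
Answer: 8*I*sqrt(3) ≈ 13.856*I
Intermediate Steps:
(sqrt(-1 - 2)*(-1))*(-8) = (sqrt(-3)*(-1))*(-8) = ((I*sqrt(3))*(-1))*(-8) = -I*sqrt(3)*(-8) = 8*I*sqrt(3)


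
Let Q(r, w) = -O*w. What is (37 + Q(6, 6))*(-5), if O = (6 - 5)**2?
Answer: -155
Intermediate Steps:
O = 1 (O = 1**2 = 1)
Q(r, w) = -w
(37 + Q(6, 6))*(-5) = (37 - 1*6)*(-5) = (37 - 6)*(-5) = 31*(-5) = -155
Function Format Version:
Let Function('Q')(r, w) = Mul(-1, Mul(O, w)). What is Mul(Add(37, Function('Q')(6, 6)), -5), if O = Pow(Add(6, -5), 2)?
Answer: -155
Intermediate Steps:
O = 1 (O = Pow(1, 2) = 1)
Function('Q')(r, w) = Mul(-1, w) (Function('Q')(r, w) = Mul(-1, Mul(1, w)) = Mul(-1, w))
Mul(Add(37, Function('Q')(6, 6)), -5) = Mul(Add(37, Mul(-1, 6)), -5) = Mul(Add(37, -6), -5) = Mul(31, -5) = -155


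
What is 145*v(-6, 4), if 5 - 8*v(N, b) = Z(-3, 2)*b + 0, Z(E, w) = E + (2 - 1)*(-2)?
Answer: 3625/8 ≈ 453.13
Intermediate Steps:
Z(E, w) = -2 + E (Z(E, w) = E + 1*(-2) = E - 2 = -2 + E)
v(N, b) = 5/8 + 5*b/8 (v(N, b) = 5/8 - ((-2 - 3)*b + 0)/8 = 5/8 - (-5*b + 0)/8 = 5/8 - (-5)*b/8 = 5/8 + 5*b/8)
145*v(-6, 4) = 145*(5/8 + (5/8)*4) = 145*(5/8 + 5/2) = 145*(25/8) = 3625/8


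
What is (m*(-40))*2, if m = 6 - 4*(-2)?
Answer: -1120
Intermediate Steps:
m = 14 (m = 6 + 8 = 14)
(m*(-40))*2 = (14*(-40))*2 = -560*2 = -1120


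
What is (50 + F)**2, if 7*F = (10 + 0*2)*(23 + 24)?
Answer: 672400/49 ≈ 13722.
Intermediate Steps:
F = 470/7 (F = ((10 + 0*2)*(23 + 24))/7 = ((10 + 0)*47)/7 = (10*47)/7 = (1/7)*470 = 470/7 ≈ 67.143)
(50 + F)**2 = (50 + 470/7)**2 = (820/7)**2 = 672400/49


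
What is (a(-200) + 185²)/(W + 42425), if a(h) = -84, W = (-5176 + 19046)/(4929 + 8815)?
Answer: 234616952/291551535 ≈ 0.80472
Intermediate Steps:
W = 6935/6872 (W = 13870/13744 = 13870*(1/13744) = 6935/6872 ≈ 1.0092)
(a(-200) + 185²)/(W + 42425) = (-84 + 185²)/(6935/6872 + 42425) = (-84 + 34225)/(291551535/6872) = 34141*(6872/291551535) = 234616952/291551535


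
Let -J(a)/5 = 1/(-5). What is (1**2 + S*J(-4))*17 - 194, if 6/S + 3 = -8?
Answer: -2049/11 ≈ -186.27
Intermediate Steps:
S = -6/11 (S = 6/(-3 - 8) = 6/(-11) = 6*(-1/11) = -6/11 ≈ -0.54545)
J(a) = 1 (J(a) = -5/(-5) = -5*(-1/5) = 1)
(1**2 + S*J(-4))*17 - 194 = (1**2 - 6/11*1)*17 - 194 = (1 - 6/11)*17 - 194 = (5/11)*17 - 194 = 85/11 - 194 = -2049/11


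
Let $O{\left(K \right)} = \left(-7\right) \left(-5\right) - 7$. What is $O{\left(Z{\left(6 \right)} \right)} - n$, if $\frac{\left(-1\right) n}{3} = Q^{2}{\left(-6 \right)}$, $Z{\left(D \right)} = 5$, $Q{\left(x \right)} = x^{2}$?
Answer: $3916$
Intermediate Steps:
$O{\left(K \right)} = 28$ ($O{\left(K \right)} = 35 - 7 = 28$)
$n = -3888$ ($n = - 3 \left(\left(-6\right)^{2}\right)^{2} = - 3 \cdot 36^{2} = \left(-3\right) 1296 = -3888$)
$O{\left(Z{\left(6 \right)} \right)} - n = 28 - -3888 = 28 + 3888 = 3916$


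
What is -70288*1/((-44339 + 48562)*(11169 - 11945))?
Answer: 8786/409631 ≈ 0.021449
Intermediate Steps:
-70288*1/((-44339 + 48562)*(11169 - 11945)) = -70288/((-776*4223)) = -70288/(-3277048) = -70288*(-1/3277048) = 8786/409631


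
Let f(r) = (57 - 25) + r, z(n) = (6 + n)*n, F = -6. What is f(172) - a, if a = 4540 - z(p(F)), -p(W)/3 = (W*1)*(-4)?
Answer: 416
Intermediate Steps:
p(W) = 12*W (p(W) = -3*W*1*(-4) = -3*W*(-4) = -(-12)*W = 12*W)
z(n) = n*(6 + n)
f(r) = 32 + r
a = -212 (a = 4540 - 12*(-6)*(6 + 12*(-6)) = 4540 - (-72)*(6 - 72) = 4540 - (-72)*(-66) = 4540 - 1*4752 = 4540 - 4752 = -212)
f(172) - a = (32 + 172) - 1*(-212) = 204 + 212 = 416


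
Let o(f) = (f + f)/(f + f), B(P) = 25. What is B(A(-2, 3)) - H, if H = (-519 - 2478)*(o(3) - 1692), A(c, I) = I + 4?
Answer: -5067902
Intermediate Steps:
A(c, I) = 4 + I
o(f) = 1 (o(f) = (2*f)/((2*f)) = (2*f)*(1/(2*f)) = 1)
H = 5067927 (H = (-519 - 2478)*(1 - 1692) = -2997*(-1691) = 5067927)
B(A(-2, 3)) - H = 25 - 1*5067927 = 25 - 5067927 = -5067902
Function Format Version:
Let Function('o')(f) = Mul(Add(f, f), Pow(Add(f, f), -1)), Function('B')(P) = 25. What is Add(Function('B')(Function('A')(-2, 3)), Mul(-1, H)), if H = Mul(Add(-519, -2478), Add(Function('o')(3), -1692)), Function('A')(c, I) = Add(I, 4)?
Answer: -5067902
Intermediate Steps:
Function('A')(c, I) = Add(4, I)
Function('o')(f) = 1 (Function('o')(f) = Mul(Mul(2, f), Pow(Mul(2, f), -1)) = Mul(Mul(2, f), Mul(Rational(1, 2), Pow(f, -1))) = 1)
H = 5067927 (H = Mul(Add(-519, -2478), Add(1, -1692)) = Mul(-2997, -1691) = 5067927)
Add(Function('B')(Function('A')(-2, 3)), Mul(-1, H)) = Add(25, Mul(-1, 5067927)) = Add(25, -5067927) = -5067902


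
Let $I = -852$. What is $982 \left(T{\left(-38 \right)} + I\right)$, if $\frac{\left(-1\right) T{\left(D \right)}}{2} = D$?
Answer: $-762032$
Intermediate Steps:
$T{\left(D \right)} = - 2 D$
$982 \left(T{\left(-38 \right)} + I\right) = 982 \left(\left(-2\right) \left(-38\right) - 852\right) = 982 \left(76 - 852\right) = 982 \left(-776\right) = -762032$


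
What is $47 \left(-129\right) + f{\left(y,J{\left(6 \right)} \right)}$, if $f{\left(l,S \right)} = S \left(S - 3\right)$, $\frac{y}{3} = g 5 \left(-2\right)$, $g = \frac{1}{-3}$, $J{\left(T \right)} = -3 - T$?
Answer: $-5955$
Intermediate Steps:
$g = - \frac{1}{3} \approx -0.33333$
$y = 10$ ($y = 3 \left(- \frac{1}{3}\right) 5 \left(-2\right) = 3 \left(\left(- \frac{5}{3}\right) \left(-2\right)\right) = 3 \cdot \frac{10}{3} = 10$)
$f{\left(l,S \right)} = S \left(-3 + S\right)$
$47 \left(-129\right) + f{\left(y,J{\left(6 \right)} \right)} = 47 \left(-129\right) + \left(-3 - 6\right) \left(-3 - 9\right) = -6063 + \left(-3 - 6\right) \left(-3 - 9\right) = -6063 - 9 \left(-3 - 9\right) = -6063 - -108 = -6063 + 108 = -5955$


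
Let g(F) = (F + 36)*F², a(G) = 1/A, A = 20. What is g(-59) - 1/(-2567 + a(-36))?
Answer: -4110354337/51339 ≈ -80063.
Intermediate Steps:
a(G) = 1/20
g(F) = F²*(36 + F) (g(F) = (36 + F)*F² = F²*(36 + F))
g(-59) - 1/(-2567 + a(-36)) = (-59)²*(36 - 59) - 1/(-2567 + 1/20) = 3481*(-23) - 1/(-51339/20) = -80063 - 1*(-20/51339) = -80063 + 20/51339 = -4110354337/51339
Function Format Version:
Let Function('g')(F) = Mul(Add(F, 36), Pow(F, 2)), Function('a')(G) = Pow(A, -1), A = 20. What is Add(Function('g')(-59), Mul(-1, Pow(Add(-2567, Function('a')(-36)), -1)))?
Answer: Rational(-4110354337, 51339) ≈ -80063.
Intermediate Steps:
Function('a')(G) = Rational(1, 20) (Function('a')(G) = Pow(20, -1) = Rational(1, 20))
Function('g')(F) = Mul(Pow(F, 2), Add(36, F)) (Function('g')(F) = Mul(Add(36, F), Pow(F, 2)) = Mul(Pow(F, 2), Add(36, F)))
Add(Function('g')(-59), Mul(-1, Pow(Add(-2567, Function('a')(-36)), -1))) = Add(Mul(Pow(-59, 2), Add(36, -59)), Mul(-1, Pow(Add(-2567, Rational(1, 20)), -1))) = Add(Mul(3481, -23), Mul(-1, Pow(Rational(-51339, 20), -1))) = Add(-80063, Mul(-1, Rational(-20, 51339))) = Add(-80063, Rational(20, 51339)) = Rational(-4110354337, 51339)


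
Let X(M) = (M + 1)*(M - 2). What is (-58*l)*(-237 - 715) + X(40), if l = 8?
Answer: 443286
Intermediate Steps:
X(M) = (1 + M)*(-2 + M)
(-58*l)*(-237 - 715) + X(40) = (-58*8)*(-237 - 715) + (-2 + 40² - 1*40) = -464*(-952) + (-2 + 1600 - 40) = 441728 + 1558 = 443286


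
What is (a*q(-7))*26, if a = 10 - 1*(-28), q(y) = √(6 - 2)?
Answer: 1976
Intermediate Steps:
q(y) = 2 (q(y) = √4 = 2)
a = 38 (a = 10 + 28 = 38)
(a*q(-7))*26 = (38*2)*26 = 76*26 = 1976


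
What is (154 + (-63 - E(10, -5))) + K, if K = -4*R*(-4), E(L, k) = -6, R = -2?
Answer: 65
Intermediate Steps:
K = -32 (K = -4*(-2)*(-4) = 8*(-4) = -32)
(154 + (-63 - E(10, -5))) + K = (154 + (-63 - 1*(-6))) - 32 = (154 + (-63 + 6)) - 32 = (154 - 57) - 32 = 97 - 32 = 65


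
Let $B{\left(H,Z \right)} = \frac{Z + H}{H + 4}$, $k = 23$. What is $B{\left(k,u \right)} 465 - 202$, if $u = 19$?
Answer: $\frac{1564}{3} \approx 521.33$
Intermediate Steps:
$B{\left(H,Z \right)} = \frac{H + Z}{4 + H}$
$B{\left(k,u \right)} 465 - 202 = \frac{23 + 19}{4 + 23} \cdot 465 - 202 = \frac{1}{27} \cdot 42 \cdot 465 - 202 = \frac{14}{9} \cdot 465 - 202 = \frac{2170}{3} - 202 = \frac{1564}{3}$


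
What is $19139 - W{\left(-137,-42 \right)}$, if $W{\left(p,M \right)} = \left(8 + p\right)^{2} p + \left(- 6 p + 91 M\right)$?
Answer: $2301956$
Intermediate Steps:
$W{\left(p,M \right)} = - 6 p + 91 M + p \left(8 + p\right)^{2}$ ($W{\left(p,M \right)} = p \left(8 + p\right)^{2} + \left(- 6 p + 91 M\right) = - 6 p + 91 M + p \left(8 + p\right)^{2}$)
$19139 - W{\left(-137,-42 \right)} = 19139 - \left(\left(-6\right) \left(-137\right) + 91 \left(-42\right) - 137 \left(8 - 137\right)^{2}\right) = 19139 - \left(822 - 3822 - 137 \left(-129\right)^{2}\right) = 19139 - \left(822 - 3822 - 2279817\right) = 19139 - -2282817 = 19139 + 2282817 = 2301956$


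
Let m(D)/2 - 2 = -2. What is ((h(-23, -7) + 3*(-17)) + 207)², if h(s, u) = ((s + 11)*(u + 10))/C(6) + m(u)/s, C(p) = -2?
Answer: 30276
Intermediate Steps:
m(D) = 0 (m(D) = 4 + 2*(-2) = 4 - 4 = 0)
h(s, u) = -(10 + u)*(11 + s)/2 (h(s, u) = ((s + 11)*(u + 10))/(-2) + 0/s = ((11 + s)*(10 + u))*(-½) + 0 = ((10 + u)*(11 + s))*(-½) + 0 = -(10 + u)*(11 + s)/2 + 0 = -(10 + u)*(11 + s)/2)
((h(-23, -7) + 3*(-17)) + 207)² = (((-55 - 5*(-23) - 11/2*(-7) - ½*(-23)*(-7)) + 3*(-17)) + 207)² = (((-55 + 115 + 77/2 - 161/2) - 51) + 207)² = ((18 - 51) + 207)² = (-33 + 207)² = 174² = 30276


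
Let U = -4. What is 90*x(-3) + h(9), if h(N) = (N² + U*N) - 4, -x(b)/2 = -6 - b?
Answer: 581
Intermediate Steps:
x(b) = 12 + 2*b (x(b) = -2*(-6 - b) = 12 + 2*b)
h(N) = -4 + N² - 4*N (h(N) = (N² - 4*N) - 4 = -4 + N² - 4*N)
90*x(-3) + h(9) = 90*(12 + 2*(-3)) + (-4 + 9² - 4*9) = 90*(12 - 6) + (-4 + 81 - 36) = 90*6 + 41 = 540 + 41 = 581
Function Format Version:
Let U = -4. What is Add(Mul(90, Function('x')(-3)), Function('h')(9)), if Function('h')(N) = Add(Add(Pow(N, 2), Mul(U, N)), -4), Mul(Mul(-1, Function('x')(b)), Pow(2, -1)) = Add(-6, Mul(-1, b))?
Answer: 581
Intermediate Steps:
Function('x')(b) = Add(12, Mul(2, b)) (Function('x')(b) = Mul(-2, Add(-6, Mul(-1, b))) = Add(12, Mul(2, b)))
Function('h')(N) = Add(-4, Pow(N, 2), Mul(-4, N)) (Function('h')(N) = Add(Add(Pow(N, 2), Mul(-4, N)), -4) = Add(-4, Pow(N, 2), Mul(-4, N)))
Add(Mul(90, Function('x')(-3)), Function('h')(9)) = Add(Mul(90, Add(12, Mul(2, -3))), Add(-4, Pow(9, 2), Mul(-4, 9))) = Add(Mul(90, Add(12, -6)), Add(-4, 81, -36)) = Add(Mul(90, 6), 41) = Add(540, 41) = 581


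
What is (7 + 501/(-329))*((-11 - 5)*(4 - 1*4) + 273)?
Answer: 70278/47 ≈ 1495.3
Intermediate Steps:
(7 + 501/(-329))*((-11 - 5)*(4 - 1*4) + 273) = (7 + 501*(-1/329))*(-16*(4 - 4) + 273) = (7 - 501/329)*(-16*0 + 273) = 1802*(0 + 273)/329 = (1802/329)*273 = 70278/47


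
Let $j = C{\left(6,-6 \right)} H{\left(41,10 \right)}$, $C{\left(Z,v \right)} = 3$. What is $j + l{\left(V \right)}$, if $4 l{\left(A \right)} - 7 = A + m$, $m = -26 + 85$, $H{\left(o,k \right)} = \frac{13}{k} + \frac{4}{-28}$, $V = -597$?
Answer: $- \frac{18099}{140} \approx -129.28$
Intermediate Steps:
$H{\left(o,k \right)} = - \frac{1}{7} + \frac{13}{k}$ ($H{\left(o,k \right)} = \frac{13}{k} + 4 \left(- \frac{1}{28}\right) = \frac{13}{k} - \frac{1}{7} = - \frac{1}{7} + \frac{13}{k}$)
$m = 59$
$l{\left(A \right)} = \frac{33}{2} + \frac{A}{4}$ ($l{\left(A \right)} = \frac{7}{4} + \frac{A + 59}{4} = \frac{7}{4} + \frac{59 + A}{4} = \frac{7}{4} + \left(\frac{59}{4} + \frac{A}{4}\right) = \frac{33}{2} + \frac{A}{4}$)
$j = \frac{243}{70}$ ($j = 3 \frac{91 - 10}{7 \cdot 10} = 3 \cdot \frac{1}{7} \cdot \frac{1}{10} \left(91 - 10\right) = 3 \cdot \frac{1}{7} \cdot \frac{1}{10} \cdot 81 = 3 \cdot \frac{81}{70} = \frac{243}{70} \approx 3.4714$)
$j + l{\left(V \right)} = \frac{243}{70} + \left(\frac{33}{2} + \frac{1}{4} \left(-597\right)\right) = \frac{243}{70} + \left(\frac{33}{2} - \frac{597}{4}\right) = \frac{243}{70} - \frac{531}{4} = - \frac{18099}{140}$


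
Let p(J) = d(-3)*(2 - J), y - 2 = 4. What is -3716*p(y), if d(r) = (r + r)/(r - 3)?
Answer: 14864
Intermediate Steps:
d(r) = 2*r/(-3 + r) (d(r) = (2*r)/(-3 + r) = 2*r/(-3 + r))
y = 6 (y = 2 + 4 = 6)
p(J) = 2 - J (p(J) = (2*(-3)/(-3 - 3))*(2 - J) = (2*(-3)/(-6))*(2 - J) = (2*(-3)*(-⅙))*(2 - J) = 1*(2 - J) = 2 - J)
-3716*p(y) = -3716*(2 - 1*6) = -3716*(2 - 6) = -3716*(-4) = 14864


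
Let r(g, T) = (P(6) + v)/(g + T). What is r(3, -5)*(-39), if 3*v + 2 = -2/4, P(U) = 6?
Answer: 403/4 ≈ 100.75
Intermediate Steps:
v = -5/6 (v = -2/3 + (-2/4)/3 = -2/3 + (-2*1/4)/3 = -2/3 + (1/3)*(-1/2) = -2/3 - 1/6 = -5/6 ≈ -0.83333)
r(g, T) = 31/(6*(T + g)) (r(g, T) = (6 - 5/6)/(g + T) = 31/(6*(T + g)))
r(3, -5)*(-39) = (31/(6*(-5 + 3)))*(-39) = ((31/6)/(-2))*(-39) = ((31/6)*(-1/2))*(-39) = -31/12*(-39) = 403/4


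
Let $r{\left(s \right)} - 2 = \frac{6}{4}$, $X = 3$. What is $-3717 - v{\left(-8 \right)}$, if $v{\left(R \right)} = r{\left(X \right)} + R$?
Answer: $- \frac{7425}{2} \approx -3712.5$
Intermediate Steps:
$r{\left(s \right)} = \frac{7}{2}$ ($r{\left(s \right)} = 2 + \frac{6}{4} = 2 + 6 \cdot \frac{1}{4} = 2 + \frac{3}{2} = \frac{7}{2}$)
$v{\left(R \right)} = \frac{7}{2} + R$
$-3717 - v{\left(-8 \right)} = -3717 - \left(\frac{7}{2} - 8\right) = -3717 - - \frac{9}{2} = -3717 + \frac{9}{2} = - \frac{7425}{2}$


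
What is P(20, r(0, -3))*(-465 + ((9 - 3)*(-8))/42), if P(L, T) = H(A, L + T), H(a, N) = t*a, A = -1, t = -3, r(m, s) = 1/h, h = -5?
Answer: -9789/7 ≈ -1398.4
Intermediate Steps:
r(m, s) = -⅕ (r(m, s) = 1/(-5) = -⅕)
H(a, N) = -3*a
P(L, T) = 3 (P(L, T) = -3*(-1) = 3)
P(20, r(0, -3))*(-465 + ((9 - 3)*(-8))/42) = 3*(-465 + ((9 - 3)*(-8))/42) = 3*(-465 + (6*(-8))*(1/42)) = 3*(-465 - 48*1/42) = 3*(-465 - 8/7) = 3*(-3263/7) = -9789/7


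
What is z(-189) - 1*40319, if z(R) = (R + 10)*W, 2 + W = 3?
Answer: -40498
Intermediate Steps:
W = 1 (W = -2 + 3 = 1)
z(R) = 10 + R (z(R) = (R + 10)*1 = (10 + R)*1 = 10 + R)
z(-189) - 1*40319 = (10 - 189) - 1*40319 = -179 - 40319 = -40498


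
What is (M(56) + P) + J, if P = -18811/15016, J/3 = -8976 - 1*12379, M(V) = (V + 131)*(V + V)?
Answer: -647523747/15016 ≈ -43122.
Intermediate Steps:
M(V) = 2*V*(131 + V) (M(V) = (131 + V)*(2*V) = 2*V*(131 + V))
J = -64065 (J = 3*(-8976 - 1*12379) = 3*(-8976 - 12379) = 3*(-21355) = -64065)
P = -18811/15016 (P = -18811*1/15016 = -18811/15016 ≈ -1.2527)
(M(56) + P) + J = (2*56*(131 + 56) - 18811/15016) - 64065 = (2*56*187 - 18811/15016) - 64065 = (20944 - 18811/15016) - 64065 = 314476293/15016 - 64065 = -647523747/15016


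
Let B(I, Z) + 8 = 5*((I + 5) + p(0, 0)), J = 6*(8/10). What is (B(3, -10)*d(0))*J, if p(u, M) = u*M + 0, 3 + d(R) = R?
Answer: -2304/5 ≈ -460.80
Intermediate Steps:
d(R) = -3 + R
p(u, M) = M*u (p(u, M) = M*u + 0 = M*u)
J = 24/5 (J = 6*(8*(⅒)) = 6*(⅘) = 24/5 ≈ 4.8000)
B(I, Z) = 17 + 5*I (B(I, Z) = -8 + 5*((I + 5) + 0*0) = -8 + 5*((5 + I) + 0) = -8 + 5*(5 + I) = -8 + (25 + 5*I) = 17 + 5*I)
(B(3, -10)*d(0))*J = ((17 + 5*3)*(-3 + 0))*(24/5) = ((17 + 15)*(-3))*(24/5) = (32*(-3))*(24/5) = -96*24/5 = -2304/5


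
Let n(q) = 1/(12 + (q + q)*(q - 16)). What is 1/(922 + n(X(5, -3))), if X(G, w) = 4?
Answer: 84/77447 ≈ 0.0010846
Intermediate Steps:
n(q) = 1/(12 + 2*q*(-16 + q)) (n(q) = 1/(12 + (2*q)*(-16 + q)) = 1/(12 + 2*q*(-16 + q)))
1/(922 + n(X(5, -3))) = 1/(922 + 1/(2*(6 + 4**2 - 16*4))) = 1/(922 + 1/(2*(6 + 16 - 64))) = 1/(922 + (1/2)/(-42)) = 1/(922 + (1/2)*(-1/42)) = 1/(922 - 1/84) = 1/(77447/84) = 84/77447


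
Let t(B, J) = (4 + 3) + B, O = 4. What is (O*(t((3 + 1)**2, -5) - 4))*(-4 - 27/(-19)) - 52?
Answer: -248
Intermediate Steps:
t(B, J) = 7 + B
(O*(t((3 + 1)**2, -5) - 4))*(-4 - 27/(-19)) - 52 = (4*((7 + (3 + 1)**2) - 4))*(-4 - 27/(-19)) - 52 = (4*((7 + 4**2) - 4))*(-4 - 27*(-1/19)) - 52 = (4*((7 + 16) - 4))*(-4 + 27/19) - 52 = (4*(23 - 4))*(-49/19) - 52 = (4*19)*(-49/19) - 52 = 76*(-49/19) - 52 = -196 - 52 = -248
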